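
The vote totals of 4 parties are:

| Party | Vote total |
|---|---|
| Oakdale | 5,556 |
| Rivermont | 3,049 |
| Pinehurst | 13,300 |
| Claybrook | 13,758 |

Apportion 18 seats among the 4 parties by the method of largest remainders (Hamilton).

Oakdale: 3, Rivermont: 1, Pinehurst: 7, Claybrook: 7

Standard divisor: 35663 ÷ 18 ≈ 1981.278.
Standard quotas: Oakdale 2.8043, Rivermont 1.5389, Pinehurst 6.7128, Claybrook 6.9440.
Lower quotas: Oakdale 2, Rivermont 1, Pinehurst 6, Claybrook 6 (sum 15, leaving 3 seats).
Remainders in descending order: Claybrook 0.9440, Oakdale 0.8043, Pinehurst 0.7128, Rivermont 0.5389.
The surplus seats go to Claybrook, Oakdale, Pinehurst.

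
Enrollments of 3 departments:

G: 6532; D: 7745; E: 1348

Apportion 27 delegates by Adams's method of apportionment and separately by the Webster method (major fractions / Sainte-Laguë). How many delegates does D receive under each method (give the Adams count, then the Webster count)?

Adams: G 11, D 13, E 3.
Webster: G 11, D 14, E 2.
D gets 13 under Adams and 14 under Webster.

13 and 14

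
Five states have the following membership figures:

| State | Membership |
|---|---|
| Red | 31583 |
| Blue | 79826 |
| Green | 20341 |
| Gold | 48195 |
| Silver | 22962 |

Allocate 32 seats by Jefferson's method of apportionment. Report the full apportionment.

Red: 5, Blue: 13, Green: 3, Gold: 8, Silver: 3

Standard divisor 202907/32 ≈ 6340.844; standard quotas: Red 4.981, Blue 12.589, Green 3.208, Gold 7.601, Silver 3.621.
Rounding down gives 4, 12, 3, 7, 3 = 29 seats, so the divisor must be adjusted.
With modified divisor 5900: modified quotas Red 5.353, Blue 13.530, Green 3.448, Gold 8.169, Silver 3.892.
Rounding down: Red 5, Blue 13, Green 3, Gold 8, Silver 3 (total 32).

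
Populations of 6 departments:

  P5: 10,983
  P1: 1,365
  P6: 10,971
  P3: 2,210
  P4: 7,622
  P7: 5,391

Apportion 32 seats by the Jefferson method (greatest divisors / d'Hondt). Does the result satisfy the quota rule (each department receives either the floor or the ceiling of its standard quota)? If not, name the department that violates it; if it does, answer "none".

none

Standard quotas: P5 9.119, P1 1.133, P6 9.109, P3 1.835, P4 6.328, P7 4.476.
Jefferson allocation: P5 10, P1 1, P6 9, P3 2, P4 6, P7 4.
Every allocation lies between the lower and upper quota.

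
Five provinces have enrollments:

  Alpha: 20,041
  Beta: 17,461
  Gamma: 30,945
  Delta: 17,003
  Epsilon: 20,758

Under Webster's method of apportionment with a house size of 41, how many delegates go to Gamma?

Standard divisor 106208/41 ≈ 2590.439; standard quotas: Alpha 7.737, Beta 6.741, Gamma 11.946, Delta 6.564, Epsilon 8.013.
Rounding to the nearest integer gives 8, 7, 12, 7, 8 = 42 seats, so the divisor must be adjusted.
With modified divisor 2640: modified quotas Alpha 7.591, Beta 6.614, Gamma 11.722, Delta 6.441, Epsilon 7.863.
Rounding to the nearest integer: Alpha 8, Beta 7, Gamma 12, Delta 6, Epsilon 8 (total 41).
Gamma receives 12.

12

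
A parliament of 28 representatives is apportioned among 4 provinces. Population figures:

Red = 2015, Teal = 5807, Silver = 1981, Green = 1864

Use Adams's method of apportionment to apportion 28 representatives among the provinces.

Standard divisor 11667/28 ≈ 416.679; standard quotas: Red 4.836, Teal 13.936, Silver 4.754, Green 4.473.
Rounding up gives 5, 14, 5, 5 = 29 seats, so the divisor must be adjusted.
With modified divisor 460: modified quotas Red 4.380, Teal 12.624, Silver 4.307, Green 4.052.
Rounding up: Red 5, Teal 13, Silver 5, Green 5 (total 28).

Red=5, Teal=13, Silver=5, Green=5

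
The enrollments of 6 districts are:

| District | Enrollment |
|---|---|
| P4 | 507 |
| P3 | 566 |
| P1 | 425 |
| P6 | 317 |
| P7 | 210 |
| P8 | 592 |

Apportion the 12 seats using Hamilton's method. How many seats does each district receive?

P4: 2, P3: 3, P1: 2, P6: 1, P7: 1, P8: 3

Standard divisor: 2617 ÷ 12 ≈ 218.083.
Standard quotas: P4 2.325, P3 2.595, P1 1.949, P6 1.454, P7 0.963, P8 2.715.
Lower quotas: P4 2, P3 2, P1 1, P6 1, P7 0, P8 2 (sum 8, leaving 4 seats).
Remainders in descending order: P7 0.963, P1 0.949, P8 0.715, P3 0.595, P6 0.454, P4 0.325.
The surplus seats go to P7, P1, P8, P3.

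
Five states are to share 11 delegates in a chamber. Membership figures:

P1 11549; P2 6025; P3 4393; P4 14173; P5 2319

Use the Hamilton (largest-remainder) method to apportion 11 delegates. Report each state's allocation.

Total 38459; standard divisor 38459/11 ≈ 3496.273.
Standard quotas: P1 3.3032, P2 1.7233, P3 1.2565, P4 4.0537, P5 0.6633.
Lower quotas: P1 3, P2 1, P3 1, P4 4, P5 0 (sum 9, leaving 2 seats).
Remainders in descending order: P2 0.7233, P5 0.6633, P1 0.3032, P3 0.2565, P4 0.0537.
The surplus seats go to P2, P5.

P1 3, P2 2, P3 1, P4 4, P5 1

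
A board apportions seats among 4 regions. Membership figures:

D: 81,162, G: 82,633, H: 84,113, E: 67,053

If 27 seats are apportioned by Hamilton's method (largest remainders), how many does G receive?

7

Standard divisor: 314961 ÷ 27 ≈ 11665.222.
Standard quotas: D 6.9576, G 7.0837, H 7.2106, E 5.7481.
Lower quotas: D 6, G 7, H 7, E 5 (sum 25, leaving 2 seats).
Remainders in descending order: D 0.9576, E 0.7481, H 0.2106, G 0.0837.
Largest remainders: D, E receive the extra seats.
G receives 7.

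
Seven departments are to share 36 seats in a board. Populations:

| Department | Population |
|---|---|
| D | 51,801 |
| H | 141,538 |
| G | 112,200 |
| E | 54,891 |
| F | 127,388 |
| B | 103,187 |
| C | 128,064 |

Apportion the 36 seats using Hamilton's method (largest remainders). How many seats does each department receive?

D 3, H 7, G 6, E 3, F 6, B 5, C 6

Total 719069; standard divisor 719069/36 ≈ 19974.139.
Standard quotas: D 2.5934, H 7.0861, G 5.6173, E 2.7481, F 6.3776, B 5.1660, C 6.4115.
Lower quotas: D 2, H 7, G 5, E 2, F 6, B 5, C 6 (sum 33, leaving 3 seats).
Remainders in descending order: E 0.7481, G 0.6173, D 0.5934, C 0.4115, F 0.3776, B 0.1660, H 0.0861.
The surplus seats go to E, G, D.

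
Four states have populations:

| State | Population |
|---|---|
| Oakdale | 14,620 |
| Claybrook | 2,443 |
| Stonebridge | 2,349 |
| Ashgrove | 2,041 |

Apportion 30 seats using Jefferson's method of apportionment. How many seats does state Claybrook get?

3

Standard divisor 21453/30 ≈ 715.1; standard quotas: Oakdale 20.445, Claybrook 3.416, Stonebridge 3.285, Ashgrove 2.854.
Rounding down gives 20, 3, 3, 2 = 28 seats, so the divisor must be adjusted.
With modified divisor 670: modified quotas Oakdale 21.821, Claybrook 3.646, Stonebridge 3.506, Ashgrove 3.046.
Rounding down: Oakdale 21, Claybrook 3, Stonebridge 3, Ashgrove 3 (total 30).
Claybrook receives 3.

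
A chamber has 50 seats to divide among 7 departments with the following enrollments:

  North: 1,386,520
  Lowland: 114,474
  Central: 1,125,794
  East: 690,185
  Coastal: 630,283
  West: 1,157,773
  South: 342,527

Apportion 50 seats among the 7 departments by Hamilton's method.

North=13, Lowland=1, Central=10, East=6, Coastal=6, West=11, South=3

The standard divisor is 5447556/50 ≈ 108951.12.
Standard quotas: North 12.7261, Lowland 1.0507, Central 10.3330, East 6.3348, Coastal 5.7850, West 10.6265, South 3.1439.
Lower quotas: North 12, Lowland 1, Central 10, East 6, Coastal 5, West 10, South 3 (sum 47, leaving 3 seats).
Remainders in descending order: Coastal 0.7850, North 0.7261, West 0.6265, East 0.3348, Central 0.3330, South 0.1439, Lowland 0.0507.
Largest remainders: Coastal, North, West receive the extra seats.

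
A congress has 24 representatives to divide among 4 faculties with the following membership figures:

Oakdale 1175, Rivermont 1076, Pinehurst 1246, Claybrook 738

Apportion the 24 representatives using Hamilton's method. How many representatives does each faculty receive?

Oakdale 7; Rivermont 6; Pinehurst 7; Claybrook 4

The standard divisor is 4235/24 ≈ 176.458.
Standard quotas: Oakdale 6.659, Rivermont 6.098, Pinehurst 7.061, Claybrook 4.182.
Lower quotas: Oakdale 6, Rivermont 6, Pinehurst 7, Claybrook 4 (sum 23, leaving 1 seat).
Remainders in descending order: Oakdale 0.659, Claybrook 0.182, Rivermont 0.098, Pinehurst 0.061.
Largest remainder: Oakdale receives the extra seat.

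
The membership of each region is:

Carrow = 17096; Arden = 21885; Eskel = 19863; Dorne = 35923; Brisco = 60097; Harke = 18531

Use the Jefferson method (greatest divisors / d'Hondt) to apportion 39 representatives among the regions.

Standard divisor 173395/39 ≈ 4446.026; standard quotas: Carrow 3.845, Arden 4.922, Eskel 4.468, Dorne 8.080, Brisco 13.517, Harke 4.168.
Rounding down gives 3, 4, 4, 8, 13, 4 = 36 seats, so the divisor must be adjusted.
With modified divisor 4100: modified quotas Carrow 4.170, Arden 5.338, Eskel 4.845, Dorne 8.762, Brisco 14.658, Harke 4.520.
Rounding down: Carrow 4, Arden 5, Eskel 4, Dorne 8, Brisco 14, Harke 4 (total 39).

Carrow 4, Arden 5, Eskel 4, Dorne 8, Brisco 14, Harke 4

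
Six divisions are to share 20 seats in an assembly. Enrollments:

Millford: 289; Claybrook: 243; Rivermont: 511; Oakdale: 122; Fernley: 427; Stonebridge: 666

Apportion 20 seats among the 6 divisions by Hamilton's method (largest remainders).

The standard divisor is 2258/20 ≈ 112.9.
Standard quotas: Millford 2.560, Claybrook 2.152, Rivermont 4.526, Oakdale 1.081, Fernley 3.782, Stonebridge 5.899.
Lower quotas: Millford 2, Claybrook 2, Rivermont 4, Oakdale 1, Fernley 3, Stonebridge 5 (sum 17, leaving 3 seats).
Remainders in descending order: Stonebridge 0.899, Fernley 0.782, Millford 0.560, Rivermont 0.526, Claybrook 0.152, Oakdale 0.081.
The surplus seats go to Stonebridge, Fernley, Millford.

Millford: 3, Claybrook: 2, Rivermont: 4, Oakdale: 1, Fernley: 4, Stonebridge: 6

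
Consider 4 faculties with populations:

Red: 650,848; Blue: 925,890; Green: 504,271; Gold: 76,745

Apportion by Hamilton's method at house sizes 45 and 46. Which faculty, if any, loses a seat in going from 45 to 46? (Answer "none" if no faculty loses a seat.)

Gold

At 45 seats: Red 14, Blue 19, Green 10, Gold 2.
At 46 seats: Red 14, Blue 20, Green 11, Gold 1.
Gold drops from 2 to 1.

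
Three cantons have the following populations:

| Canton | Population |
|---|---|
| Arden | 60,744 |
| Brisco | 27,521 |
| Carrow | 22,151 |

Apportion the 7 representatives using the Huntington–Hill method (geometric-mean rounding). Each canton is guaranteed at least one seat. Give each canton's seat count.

With divisor 16599: modified quotas Arden 3.659, Brisco 1.658, Carrow 1.334.
Geometric-mean thresholds: Arden √(3·4)=3.464, Brisco √(1·2)=1.414, Carrow √(1·2)=1.414.
Each quota rounded against its threshold gives Arden 4, Brisco 2, Carrow 1 (total 7).

Arden: 4; Brisco: 2; Carrow: 1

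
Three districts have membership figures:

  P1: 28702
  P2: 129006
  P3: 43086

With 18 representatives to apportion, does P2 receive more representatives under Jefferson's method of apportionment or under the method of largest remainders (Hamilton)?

Jefferson

Jefferson: P1 2, P2 12, P3 4.
Hamilton: P1 3, P2 11, P3 4.
P2 gets 12 under Jefferson and 11 under Hamilton.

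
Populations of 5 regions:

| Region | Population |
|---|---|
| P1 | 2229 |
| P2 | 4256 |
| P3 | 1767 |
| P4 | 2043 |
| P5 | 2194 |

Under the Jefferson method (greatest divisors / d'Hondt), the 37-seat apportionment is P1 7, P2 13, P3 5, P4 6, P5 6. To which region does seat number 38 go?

Priority for the next seat is population ÷ (current seats + 1).
Priorities: P1 278.625, P2 304.000, P3 294.500, P4 291.857, P5 313.429.
Highest priority: P5.

P5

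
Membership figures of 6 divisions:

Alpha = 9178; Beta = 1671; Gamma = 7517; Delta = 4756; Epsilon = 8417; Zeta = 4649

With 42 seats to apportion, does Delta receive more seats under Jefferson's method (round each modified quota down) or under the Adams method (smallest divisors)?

Adams

Jefferson: Alpha 11, Beta 2, Gamma 9, Delta 5, Epsilon 10, Zeta 5.
Adams: Alpha 10, Beta 2, Gamma 9, Delta 6, Epsilon 10, Zeta 5.
Delta gets 5 under Jefferson and 6 under Adams.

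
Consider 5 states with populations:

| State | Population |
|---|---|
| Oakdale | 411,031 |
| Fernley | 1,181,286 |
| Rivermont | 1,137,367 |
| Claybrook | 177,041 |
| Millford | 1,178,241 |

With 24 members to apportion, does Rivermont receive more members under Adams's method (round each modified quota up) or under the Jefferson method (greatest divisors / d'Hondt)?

Adams: Oakdale 3, Fernley 7, Rivermont 6, Claybrook 1, Millford 7.
Jefferson: Oakdale 2, Fernley 7, Rivermont 7, Claybrook 1, Millford 7.
Rivermont gets 6 under Adams and 7 under Jefferson.

Jefferson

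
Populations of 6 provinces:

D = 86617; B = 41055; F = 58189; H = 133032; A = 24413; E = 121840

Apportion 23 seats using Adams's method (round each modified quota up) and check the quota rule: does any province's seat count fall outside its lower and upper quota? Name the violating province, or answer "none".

Standard quotas: D 4.283, B 2.030, F 2.877, H 6.578, A 1.207, E 6.025.
Adams allocation: D 4, B 2, F 3, H 6, A 2, E 6.
Every allocation lies between the lower and upper quota.

none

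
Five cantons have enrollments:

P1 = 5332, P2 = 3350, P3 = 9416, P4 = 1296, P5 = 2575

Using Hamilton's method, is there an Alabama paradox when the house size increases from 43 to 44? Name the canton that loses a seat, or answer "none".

At 43 seats: P1 10, P2 7, P3 18, P4 3, P5 5.
At 44 seats: P1 11, P2 7, P3 19, P4 2, P5 5.
P4 drops from 3 to 2.

P4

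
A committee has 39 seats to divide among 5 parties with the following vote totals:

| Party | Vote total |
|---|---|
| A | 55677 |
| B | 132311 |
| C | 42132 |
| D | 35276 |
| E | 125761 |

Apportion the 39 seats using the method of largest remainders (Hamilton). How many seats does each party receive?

A=6, B=13, C=4, D=3, E=13

The standard divisor is 391157/39 ≈ 10029.667.
Standard quotas: A 5.5512, B 13.1920, C 4.2007, D 3.5172, E 12.5389.
Lower quotas: A 5, B 13, C 4, D 3, E 12 (sum 37, leaving 2 seats).
Remainders in descending order: A 0.5512, E 0.5389, D 0.5172, C 0.2007, B 0.1920.
Largest remainders: A, E receive the extra seats.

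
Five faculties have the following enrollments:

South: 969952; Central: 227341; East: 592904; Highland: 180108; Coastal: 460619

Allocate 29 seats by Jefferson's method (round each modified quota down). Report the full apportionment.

South: 12, Central: 2, East: 7, Highland: 2, Coastal: 6

Standard divisor 2430924/29 ≈ 83824.966; standard quotas: South 11.571, Central 2.712, East 7.073, Highland 2.149, Coastal 5.495.
Rounding down gives 11, 2, 7, 2, 5 = 27 seats, so the divisor must be adjusted.
With modified divisor 76300: modified quotas South 12.712, Central 2.980, East 7.771, Highland 2.361, Coastal 6.037.
Rounding down: South 12, Central 2, East 7, Highland 2, Coastal 6 (total 29).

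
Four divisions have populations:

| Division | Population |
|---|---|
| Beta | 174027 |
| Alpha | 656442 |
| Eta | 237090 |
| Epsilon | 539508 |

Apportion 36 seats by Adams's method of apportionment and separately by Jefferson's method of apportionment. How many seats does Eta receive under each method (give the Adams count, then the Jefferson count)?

6 and 5

Adams: Beta 4, Alpha 14, Eta 6, Epsilon 12.
Jefferson: Beta 4, Alpha 15, Eta 5, Epsilon 12.
Eta gets 6 under Adams and 5 under Jefferson.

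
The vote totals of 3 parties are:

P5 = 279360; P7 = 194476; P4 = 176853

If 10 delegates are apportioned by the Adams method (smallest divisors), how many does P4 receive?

Standard divisor 650689/10 ≈ 65068.9; standard quotas: P5 4.293, P7 2.989, P4 2.718.
Rounding up gives 5, 3, 3 = 11 seats, so the divisor must be adjusted.
With modified divisor 79100: modified quotas P5 3.532, P7 2.459, P4 2.236.
Rounding up: P5 4, P7 3, P4 3 (total 10).
P4 receives 3.

3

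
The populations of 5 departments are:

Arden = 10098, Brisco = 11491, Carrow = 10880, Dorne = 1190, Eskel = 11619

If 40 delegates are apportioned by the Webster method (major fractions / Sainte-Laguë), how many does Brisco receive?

10

Standard divisor 45278/40 ≈ 1131.95; standard quotas: Arden 8.921, Brisco 10.152, Carrow 9.612, Dorne 1.051, Eskel 10.265.
Rounding to the nearest integer gives Arden 9, Brisco 10, Carrow 10, Dorne 1, Eskel 10 — total 40, matching the house size, so no adjustment is needed.
Brisco receives 10.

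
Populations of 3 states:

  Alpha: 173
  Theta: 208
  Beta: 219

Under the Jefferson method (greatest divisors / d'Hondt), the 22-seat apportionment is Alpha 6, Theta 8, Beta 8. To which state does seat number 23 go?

Priority for the next seat is population ÷ (current seats + 1).
Priorities: Alpha 24.714, Theta 23.111, Beta 24.333.
Highest priority: Alpha.

Alpha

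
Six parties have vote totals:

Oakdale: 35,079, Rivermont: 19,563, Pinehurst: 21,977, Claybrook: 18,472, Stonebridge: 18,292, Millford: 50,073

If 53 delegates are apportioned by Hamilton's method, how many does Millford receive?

Standard divisor: 163456 ÷ 53 ≈ 3084.075.
Standard quotas: Oakdale 11.3742, Rivermont 6.3432, Pinehurst 7.1260, Claybrook 5.9895, Stonebridge 5.9311, Millford 16.2360.
Lower quotas: Oakdale 11, Rivermont 6, Pinehurst 7, Claybrook 5, Stonebridge 5, Millford 16 (sum 50, leaving 3 seats).
Remainders in descending order: Claybrook 0.9895, Stonebridge 0.9311, Oakdale 0.3742, Rivermont 0.3432, Millford 0.2360, Pinehurst 0.1260.
Largest remainders: Claybrook, Stonebridge, Oakdale receive the extra seats.
Millford receives 16.

16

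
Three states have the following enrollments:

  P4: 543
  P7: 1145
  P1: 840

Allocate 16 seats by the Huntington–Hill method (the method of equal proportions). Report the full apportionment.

P4: 4; P7: 7; P1: 5

With divisor 155: modified quotas P4 3.503, P7 7.387, P1 5.419.
Geometric-mean thresholds: P4 √(3·4)=3.464, P7 √(7·8)=7.483, P1 √(5·6)=5.477.
Each quota rounded against its threshold gives P4 4, P7 7, P1 5 (total 16).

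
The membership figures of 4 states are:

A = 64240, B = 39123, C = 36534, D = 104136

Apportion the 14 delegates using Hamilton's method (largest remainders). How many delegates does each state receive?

A: 4, B: 2, C: 2, D: 6

Standard divisor: 244033 ÷ 14 ≈ 17430.929.
Standard quotas: A 3.6854, B 2.2445, C 2.0959, D 5.9742.
Lower quotas: A 3, B 2, C 2, D 5 (sum 12, leaving 2 seats).
Remainders in descending order: D 0.9742, A 0.6854, B 0.2445, C 0.0959.
The surplus seats go to D, A.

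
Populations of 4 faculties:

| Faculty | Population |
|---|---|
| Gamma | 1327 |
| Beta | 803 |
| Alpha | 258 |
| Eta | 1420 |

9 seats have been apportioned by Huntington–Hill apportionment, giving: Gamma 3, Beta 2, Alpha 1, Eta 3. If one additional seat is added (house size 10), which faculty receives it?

Priority for the next seat is population ÷ (√(s·(s+1))).
Priorities: Gamma 383.072, Beta 327.823, Alpha 182.434, Eta 409.919.
Highest priority: Eta.

Eta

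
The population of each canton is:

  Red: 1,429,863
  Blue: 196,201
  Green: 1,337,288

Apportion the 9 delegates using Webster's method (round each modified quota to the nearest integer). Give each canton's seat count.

Red=4, Blue=1, Green=4

Standard divisor 2963352/9 ≈ 329261.333; standard quotas: Red 4.343, Blue 0.596, Green 4.061.
Rounding to the nearest integer gives Red 4, Blue 1, Green 4 — total 9, matching the house size, so no adjustment is needed.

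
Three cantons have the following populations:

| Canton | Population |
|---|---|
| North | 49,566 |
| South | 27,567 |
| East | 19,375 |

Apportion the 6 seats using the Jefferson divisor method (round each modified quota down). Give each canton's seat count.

Standard divisor 96508/6 ≈ 16084.667; standard quotas: North 3.082, South 1.714, East 1.205.
Rounding down gives 3, 1, 1 = 5 seats, so the divisor must be adjusted.
With modified divisor 13100: modified quotas North 3.784, South 2.104, East 1.479.
Rounding down: North 3, South 2, East 1 (total 6).

North: 3, South: 2, East: 1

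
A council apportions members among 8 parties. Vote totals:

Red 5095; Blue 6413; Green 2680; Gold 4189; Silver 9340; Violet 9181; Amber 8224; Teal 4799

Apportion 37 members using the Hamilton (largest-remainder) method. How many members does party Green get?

2

Standard divisor: 49921 ÷ 37 ≈ 1349.216.
Standard quotas: Red 3.7763, Blue 4.7531, Green 1.9863, Gold 3.1048, Silver 6.9225, Violet 6.8047, Amber 6.0954, Teal 3.5569.
Lower quotas: Red 3, Blue 4, Green 1, Gold 3, Silver 6, Violet 6, Amber 6, Teal 3 (sum 32, leaving 5 seats).
Remainders in descending order: Green 0.9863, Silver 0.9225, Violet 0.8047, Red 0.7763, Blue 0.7531, Teal 0.5569, Gold 0.1048, Amber 0.0954.
Largest remainders: Green, Silver, Violet, Red, Blue receive the extra seats.
Green receives 2.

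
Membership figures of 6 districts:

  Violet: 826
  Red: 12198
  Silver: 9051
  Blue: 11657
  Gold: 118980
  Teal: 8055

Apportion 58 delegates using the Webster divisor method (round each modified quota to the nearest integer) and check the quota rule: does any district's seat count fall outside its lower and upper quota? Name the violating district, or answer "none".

Gold

Standard quotas: Violet 0.298, Red 4.401, Silver 3.265, Blue 4.206, Gold 42.924, Teal 2.906.
Webster allocation: Violet 0, Red 4, Silver 3, Blue 4, Gold 44, Teal 3.
Gold has quota 42.924 (lower 42, upper 43) but receives 44 — outside the quota interval.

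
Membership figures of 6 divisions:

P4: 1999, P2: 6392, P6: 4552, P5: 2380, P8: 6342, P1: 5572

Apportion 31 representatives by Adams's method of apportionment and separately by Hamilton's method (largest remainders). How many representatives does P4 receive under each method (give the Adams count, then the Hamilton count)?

Adams: P4 3, P2 7, P6 5, P5 3, P8 7, P1 6.
Hamilton: P4 2, P2 7, P6 5, P5 3, P8 7, P1 7.
P4 gets 3 under Adams and 2 under Hamilton.

3 and 2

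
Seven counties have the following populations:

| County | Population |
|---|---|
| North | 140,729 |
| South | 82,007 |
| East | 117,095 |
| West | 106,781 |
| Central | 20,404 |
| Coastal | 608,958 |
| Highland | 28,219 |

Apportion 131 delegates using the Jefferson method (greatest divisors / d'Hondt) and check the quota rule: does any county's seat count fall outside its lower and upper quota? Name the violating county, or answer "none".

Standard quotas: North 16.696, South 9.729, East 13.892, West 12.668, Central 2.421, Coastal 72.246, Highland 3.348.
Jefferson allocation: North 17, South 9, East 14, West 12, Central 2, Coastal 74, Highland 3.
Coastal has quota 72.246 (lower 72, upper 73) but receives 74 — outside the quota interval.

Coastal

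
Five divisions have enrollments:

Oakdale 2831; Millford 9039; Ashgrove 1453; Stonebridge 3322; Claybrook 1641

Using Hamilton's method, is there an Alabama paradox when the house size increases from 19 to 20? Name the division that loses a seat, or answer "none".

At 19 seats: Oakdale 3, Millford 9, Ashgrove 2, Stonebridge 3, Claybrook 2.
At 20 seats: Oakdale 3, Millford 10, Ashgrove 1, Stonebridge 4, Claybrook 2.
Ashgrove drops from 2 to 1.

Ashgrove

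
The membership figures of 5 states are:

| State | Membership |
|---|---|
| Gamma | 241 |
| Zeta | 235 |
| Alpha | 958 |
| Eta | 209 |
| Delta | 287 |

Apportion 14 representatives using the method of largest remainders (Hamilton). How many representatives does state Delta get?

2

Standard divisor: 1930 ÷ 14 ≈ 137.857.
Standard quotas: Gamma 1.748, Zeta 1.705, Alpha 6.949, Eta 1.516, Delta 2.082.
Lower quotas: Gamma 1, Zeta 1, Alpha 6, Eta 1, Delta 2 (sum 11, leaving 3 seats).
Remainders in descending order: Alpha 0.949, Gamma 0.748, Zeta 0.705, Eta 0.516, Delta 0.082.
The surplus seats go to Alpha, Gamma, Zeta.
Delta receives 2.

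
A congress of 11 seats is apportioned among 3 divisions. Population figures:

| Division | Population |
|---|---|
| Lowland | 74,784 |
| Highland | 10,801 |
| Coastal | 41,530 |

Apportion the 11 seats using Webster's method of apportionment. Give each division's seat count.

Standard divisor 127115/11 ≈ 11555.909; standard quotas: Lowland 6.471, Highland 0.935, Coastal 3.594.
Rounding to the nearest integer gives Lowland 6, Highland 1, Coastal 4 — total 11, matching the house size, so no adjustment is needed.

Lowland 6, Highland 1, Coastal 4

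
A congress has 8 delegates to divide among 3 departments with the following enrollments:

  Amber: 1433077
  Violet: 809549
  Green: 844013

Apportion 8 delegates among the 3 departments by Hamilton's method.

The standard divisor is 3086639/8 ≈ 385829.875.
Standard quotas: Amber 3.7143, Violet 2.0982, Green 2.1875.
Lower quotas: Amber 3, Violet 2, Green 2 (sum 7, leaving 1 seat).
Remainders in descending order: Amber 0.7143, Green 0.1875, Violet 0.0982.
The surplus seat goes to Amber.

Amber: 4, Violet: 2, Green: 2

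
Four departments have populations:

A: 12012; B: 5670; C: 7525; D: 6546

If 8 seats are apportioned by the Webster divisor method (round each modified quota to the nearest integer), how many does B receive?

1

Standard divisor 31753/8 ≈ 3969.125; standard quotas: A 3.026, B 1.429, C 1.896, D 1.649.
Rounding to the nearest integer gives A 3, B 1, C 2, D 2 — total 8, matching the house size, so no adjustment is needed.
B receives 1.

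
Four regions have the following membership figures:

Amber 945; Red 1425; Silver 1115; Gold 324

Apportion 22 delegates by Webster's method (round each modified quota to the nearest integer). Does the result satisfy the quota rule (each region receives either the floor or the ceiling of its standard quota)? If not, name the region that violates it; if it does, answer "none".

none

Standard quotas: Amber 5.458, Red 8.231, Silver 6.440, Gold 1.871.
Webster allocation: Amber 6, Red 8, Silver 6, Gold 2.
Every allocation lies between the lower and upper quota.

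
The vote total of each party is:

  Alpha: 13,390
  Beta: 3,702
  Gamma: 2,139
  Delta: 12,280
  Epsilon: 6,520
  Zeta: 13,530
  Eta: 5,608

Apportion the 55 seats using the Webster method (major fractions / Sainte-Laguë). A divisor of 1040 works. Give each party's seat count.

Alpha: 13, Beta: 4, Gamma: 2, Delta: 12, Epsilon: 6, Zeta: 13, Eta: 5

With modified divisor 1040: modified quotas Alpha 12.875, Beta 3.560, Gamma 2.057, Delta 11.808, Epsilon 6.269, Zeta 13.010, Eta 5.392.
Rounding to the nearest integer: Alpha 13, Beta 4, Gamma 2, Delta 12, Epsilon 6, Zeta 13, Eta 5 (total 55).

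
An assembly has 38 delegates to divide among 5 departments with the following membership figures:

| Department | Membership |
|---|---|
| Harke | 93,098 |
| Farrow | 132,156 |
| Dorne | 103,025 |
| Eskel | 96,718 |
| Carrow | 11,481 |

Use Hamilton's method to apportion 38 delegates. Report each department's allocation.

Total 436478; standard divisor 436478/38 ≈ 11486.263.
Standard quotas: Harke 8.1052, Farrow 11.5056, Dorne 8.9694, Eskel 8.4203, Carrow 0.9995.
Lower quotas: Harke 8, Farrow 11, Dorne 8, Eskel 8, Carrow 0 (sum 35, leaving 3 seats).
Remainders in descending order: Carrow 0.9995, Dorne 0.9694, Farrow 0.5056, Eskel 0.4203, Harke 0.1052.
The surplus seats go to Carrow, Dorne, Farrow.

Harke: 8, Farrow: 12, Dorne: 9, Eskel: 8, Carrow: 1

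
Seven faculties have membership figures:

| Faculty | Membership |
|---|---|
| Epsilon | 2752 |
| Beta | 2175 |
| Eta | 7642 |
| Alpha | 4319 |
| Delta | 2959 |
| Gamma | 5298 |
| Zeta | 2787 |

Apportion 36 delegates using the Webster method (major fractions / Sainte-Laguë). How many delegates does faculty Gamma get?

7

Standard divisor 27932/36 ≈ 775.889; standard quotas: Epsilon 3.547, Beta 2.803, Eta 9.849, Alpha 5.567, Delta 3.814, Gamma 6.828, Zeta 3.592.
Rounding to the nearest integer gives 4, 3, 10, 6, 4, 7, 4 = 38 seats, so the divisor must be adjusted.
With modified divisor 791: modified quotas Epsilon 3.479, Beta 2.750, Eta 9.661, Alpha 5.460, Delta 3.741, Gamma 6.698, Zeta 3.523.
Rounding to the nearest integer: Epsilon 3, Beta 3, Eta 10, Alpha 5, Delta 4, Gamma 7, Zeta 4 (total 36).
Gamma receives 7.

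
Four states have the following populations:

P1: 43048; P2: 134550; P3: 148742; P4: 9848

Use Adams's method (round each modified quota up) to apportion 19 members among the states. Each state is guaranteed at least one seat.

Standard divisor 336188/19 ≈ 17694.105; standard quotas: P1 2.433, P2 7.604, P3 8.406, P4 0.557.
Rounding up gives 3, 8, 9, 1 = 21 seats, so the divisor must be adjusted.
With modified divisor 20200: modified quotas P1 2.131, P2 6.661, P3 7.363, P4 0.488.
Rounding up: P1 3, P2 7, P3 8, P4 1 (total 19).

P1 3, P2 7, P3 8, P4 1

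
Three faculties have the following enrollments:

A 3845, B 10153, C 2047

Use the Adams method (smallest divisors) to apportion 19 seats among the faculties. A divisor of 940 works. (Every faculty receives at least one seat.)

With modified divisor 940: modified quotas A 4.090, B 10.801, C 2.178.
Rounding up: A 5, B 11, C 3 (total 19).

A: 5; B: 11; C: 3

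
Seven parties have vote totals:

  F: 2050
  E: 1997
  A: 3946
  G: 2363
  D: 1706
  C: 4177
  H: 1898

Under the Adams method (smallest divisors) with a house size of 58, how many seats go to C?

Standard divisor 18137/58 ≈ 312.707; standard quotas: F 6.556, E 6.386, A 12.619, G 7.557, D 5.456, C 13.358, H 6.070.
Rounding up gives 7, 7, 13, 8, 6, 14, 7 = 62 seats, so the divisor must be adjusted.
With modified divisor 335: modified quotas F 6.119, E 5.961, A 11.779, G 7.054, D 5.093, C 12.469, H 5.666.
Rounding up: F 7, E 6, A 12, G 8, D 6, C 13, H 6 (total 58).
C receives 13.

13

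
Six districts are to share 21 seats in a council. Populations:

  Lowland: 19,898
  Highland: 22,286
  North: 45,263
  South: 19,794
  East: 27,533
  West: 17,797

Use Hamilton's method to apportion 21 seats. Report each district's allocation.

Lowland 3, Highland 3, North 6, South 3, East 4, West 2

Total 152571; standard divisor 152571/21 ≈ 7265.286.
Standard quotas: Lowland 2.7388, Highland 3.0675, North 6.2300, South 2.7245, East 3.7897, West 2.4496.
Lower quotas: Lowland 2, Highland 3, North 6, South 2, East 3, West 2 (sum 18, leaving 3 seats).
Remainders in descending order: East 0.7897, Lowland 0.7388, South 0.7245, West 0.4496, North 0.2300, Highland 0.0675.
The surplus seats go to East, Lowland, South.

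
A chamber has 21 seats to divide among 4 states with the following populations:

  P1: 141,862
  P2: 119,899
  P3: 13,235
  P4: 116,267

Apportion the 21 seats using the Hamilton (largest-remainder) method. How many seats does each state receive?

P1 8; P2 6; P3 1; P4 6

Total 391263; standard divisor 391263/21 ≈ 18631.571.
Standard quotas: P1 7.6141, P2 6.4353, P3 0.7104, P4 6.2403.
Lower quotas: P1 7, P2 6, P3 0, P4 6 (sum 19, leaving 2 seats).
Remainders in descending order: P3 0.7104, P1 0.6141, P2 0.4353, P4 0.2403.
The surplus seats go to P3, P1.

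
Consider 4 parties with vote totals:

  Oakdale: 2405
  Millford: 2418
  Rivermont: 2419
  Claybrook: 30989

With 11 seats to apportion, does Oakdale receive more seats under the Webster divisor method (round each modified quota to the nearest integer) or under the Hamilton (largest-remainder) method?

Webster

Webster: Oakdale 1, Millford 1, Rivermont 1, Claybrook 8.
Hamilton: Oakdale 0, Millford 1, Rivermont 1, Claybrook 9.
Oakdale gets 1 under Webster and 0 under Hamilton.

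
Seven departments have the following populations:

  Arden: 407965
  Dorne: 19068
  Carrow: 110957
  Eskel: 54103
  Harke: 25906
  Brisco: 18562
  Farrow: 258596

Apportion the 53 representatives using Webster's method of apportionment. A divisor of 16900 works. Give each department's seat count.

Arden: 24, Dorne: 1, Carrow: 7, Eskel: 3, Harke: 2, Brisco: 1, Farrow: 15

With modified divisor 16900: modified quotas Arden 24.140, Dorne 1.128, Carrow 6.566, Eskel 3.201, Harke 1.533, Brisco 1.098, Farrow 15.302.
Rounding to the nearest integer: Arden 24, Dorne 1, Carrow 7, Eskel 3, Harke 2, Brisco 1, Farrow 15 (total 53).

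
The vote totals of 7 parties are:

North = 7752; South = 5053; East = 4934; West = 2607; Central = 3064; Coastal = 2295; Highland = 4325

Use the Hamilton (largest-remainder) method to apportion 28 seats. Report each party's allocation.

North 7, South 5, East 5, West 2, Central 3, Coastal 2, Highland 4

Standard divisor: 30030 ÷ 28 ≈ 1072.5.
Standard quotas: North 7.2280, South 4.7114, East 4.6005, West 2.4308, Central 2.8569, Coastal 2.1399, Highland 4.0326.
Lower quotas: North 7, South 4, East 4, West 2, Central 2, Coastal 2, Highland 4 (sum 25, leaving 3 seats).
Remainders in descending order: Central 0.8569, South 0.7114, East 0.6005, West 0.4308, North 0.2280, Coastal 0.1399, Highland 0.0326.
Largest remainders: Central, South, East receive the extra seats.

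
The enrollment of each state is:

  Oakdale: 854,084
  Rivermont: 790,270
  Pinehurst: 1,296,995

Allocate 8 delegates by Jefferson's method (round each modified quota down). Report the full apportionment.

Oakdale 2; Rivermont 2; Pinehurst 4

Standard divisor 2941349/8 ≈ 367668.625; standard quotas: Oakdale 2.323, Rivermont 2.149, Pinehurst 3.528.
Rounding down gives 2, 2, 3 = 7 seats, so the divisor must be adjusted.
With modified divisor 304500: modified quotas Oakdale 2.805, Rivermont 2.595, Pinehurst 4.259.
Rounding down: Oakdale 2, Rivermont 2, Pinehurst 4 (total 8).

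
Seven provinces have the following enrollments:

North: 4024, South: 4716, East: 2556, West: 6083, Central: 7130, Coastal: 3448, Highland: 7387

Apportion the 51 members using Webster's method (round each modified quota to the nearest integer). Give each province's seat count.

North 6, South 7, East 4, West 9, Central 10, Coastal 5, Highland 10

Standard divisor 35344/51 ≈ 693.02; standard quotas: North 5.806, South 6.805, East 3.688, West 8.778, Central 10.288, Coastal 4.975, Highland 10.659.
Rounding to the nearest integer gives 6, 7, 4, 9, 10, 5, 11 = 52 seats, so the divisor must be adjusted.
With modified divisor 710: modified quotas North 5.668, South 6.642, East 3.600, West 8.568, Central 10.042, Coastal 4.856, Highland 10.404.
Rounding to the nearest integer: North 6, South 7, East 4, West 9, Central 10, Coastal 5, Highland 10 (total 51).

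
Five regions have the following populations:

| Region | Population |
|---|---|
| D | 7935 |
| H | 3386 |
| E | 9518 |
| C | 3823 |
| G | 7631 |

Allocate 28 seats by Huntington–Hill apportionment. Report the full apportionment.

D 7, H 3, E 8, C 3, G 7

With divisor 1150: modified quotas D 6.900, H 2.944, E 8.277, C 3.324, G 6.636.
Geometric-mean thresholds: D √(6·7)=6.481, H √(2·3)=2.449, E √(8·9)=8.485, C √(3·4)=3.464, G √(6·7)=6.481.
Each quota rounded against its threshold gives D 7, H 3, E 8, C 3, G 7 (total 28).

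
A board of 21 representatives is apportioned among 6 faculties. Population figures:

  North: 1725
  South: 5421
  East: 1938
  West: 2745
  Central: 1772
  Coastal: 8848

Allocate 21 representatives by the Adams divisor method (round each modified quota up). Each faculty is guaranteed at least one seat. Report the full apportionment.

Standard divisor 22449/21 ≈ 1069; standard quotas: North 1.614, South 5.071, East 1.813, West 2.568, Central 1.658, Coastal 8.277.
Rounding up gives 2, 6, 2, 3, 2, 9 = 24 seats, so the divisor must be adjusted.
With modified divisor 1300: modified quotas North 1.327, South 4.170, East 1.491, West 2.112, Central 1.363, Coastal 6.806.
Rounding up: North 2, South 5, East 2, West 3, Central 2, Coastal 7 (total 21).

North 2, South 5, East 2, West 3, Central 2, Coastal 7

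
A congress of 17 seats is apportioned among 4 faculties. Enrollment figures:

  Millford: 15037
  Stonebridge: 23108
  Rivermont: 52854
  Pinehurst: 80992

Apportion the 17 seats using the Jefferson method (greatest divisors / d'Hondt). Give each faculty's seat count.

Millford=1, Stonebridge=2, Rivermont=5, Pinehurst=9

Standard divisor 171991/17 ≈ 10117.118; standard quotas: Millford 1.486, Stonebridge 2.284, Rivermont 5.224, Pinehurst 8.005.
Rounding down gives 1, 2, 5, 8 = 16 seats, so the divisor must be adjusted.
With modified divisor 8900: modified quotas Millford 1.690, Stonebridge 2.596, Rivermont 5.939, Pinehurst 9.100.
Rounding down: Millford 1, Stonebridge 2, Rivermont 5, Pinehurst 9 (total 17).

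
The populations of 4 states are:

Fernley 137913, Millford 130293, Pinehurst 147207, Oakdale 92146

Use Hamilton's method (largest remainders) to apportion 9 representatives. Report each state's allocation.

Fernley 2, Millford 2, Pinehurst 3, Oakdale 2

The standard divisor is 507559/9 ≈ 56395.444.
Standard quotas: Fernley 2.4455, Millford 2.3103, Pinehurst 2.6103, Oakdale 1.6339.
Lower quotas: Fernley 2, Millford 2, Pinehurst 2, Oakdale 1 (sum 7, leaving 2 seats).
Remainders in descending order: Oakdale 0.6339, Pinehurst 0.6103, Fernley 0.4455, Millford 0.3103.
Largest remainders: Oakdale, Pinehurst receive the extra seats.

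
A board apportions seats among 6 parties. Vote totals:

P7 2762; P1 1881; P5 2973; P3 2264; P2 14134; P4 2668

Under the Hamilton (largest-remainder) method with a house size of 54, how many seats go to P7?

6

Total 26682; standard divisor 26682/54 ≈ 494.111.
Standard quotas: P7 5.5898, P1 3.8068, P5 6.0169, P3 4.5820, P2 28.6049, P4 5.3996.
Lower quotas: P7 5, P1 3, P5 6, P3 4, P2 28, P4 5 (sum 51, leaving 3 seats).
Remainders in descending order: P1 0.8068, P2 0.6049, P7 0.5898, P3 0.5820, P4 0.3996, P5 0.0169.
Largest remainders: P1, P2, P7 receive the extra seats.
P7 receives 6.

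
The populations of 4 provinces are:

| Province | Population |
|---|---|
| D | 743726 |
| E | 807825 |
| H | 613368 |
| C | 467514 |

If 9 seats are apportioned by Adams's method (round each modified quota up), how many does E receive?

3

Standard divisor 2632433/9 ≈ 292492.556; standard quotas: D 2.543, E 2.762, H 2.097, C 1.598.
Rounding up gives 3, 3, 3, 2 = 11 seats, so the divisor must be adjusted.
With modified divisor 387900: modified quotas D 1.917, E 2.083, H 1.581, C 1.205.
Rounding up: D 2, E 3, H 2, C 2 (total 9).
E receives 3.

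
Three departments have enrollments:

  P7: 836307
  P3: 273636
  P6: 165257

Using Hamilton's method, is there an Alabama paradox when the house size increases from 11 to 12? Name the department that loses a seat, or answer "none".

At 11 seats: P7 7, P3 2, P6 2.
At 12 seats: P7 8, P3 3, P6 1.
P6 drops from 2 to 1.

P6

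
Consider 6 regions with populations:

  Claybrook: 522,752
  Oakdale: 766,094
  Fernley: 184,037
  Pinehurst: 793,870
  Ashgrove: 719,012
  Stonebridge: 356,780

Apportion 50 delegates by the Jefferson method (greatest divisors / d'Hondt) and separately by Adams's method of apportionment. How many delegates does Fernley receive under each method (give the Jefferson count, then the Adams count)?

Jefferson: Claybrook 8, Oakdale 12, Fernley 2, Pinehurst 12, Ashgrove 11, Stonebridge 5.
Adams: Claybrook 8, Oakdale 11, Fernley 3, Pinehurst 12, Ashgrove 11, Stonebridge 5.
Fernley gets 2 under Jefferson and 3 under Adams.

2 and 3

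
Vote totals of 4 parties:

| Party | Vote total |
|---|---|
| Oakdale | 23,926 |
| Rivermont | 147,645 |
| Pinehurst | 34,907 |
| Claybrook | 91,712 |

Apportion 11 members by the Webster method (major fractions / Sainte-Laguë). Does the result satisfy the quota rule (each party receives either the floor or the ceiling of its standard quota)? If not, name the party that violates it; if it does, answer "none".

Standard quotas: Oakdale 0.883, Rivermont 5.447, Pinehurst 1.288, Claybrook 3.383.
Webster allocation: Oakdale 1, Rivermont 6, Pinehurst 1, Claybrook 3.
Every allocation lies between the lower and upper quota.

none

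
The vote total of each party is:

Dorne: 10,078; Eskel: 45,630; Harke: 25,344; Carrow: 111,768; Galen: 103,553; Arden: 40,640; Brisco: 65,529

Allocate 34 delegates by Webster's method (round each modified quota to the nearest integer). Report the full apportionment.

Standard divisor 402542/34 ≈ 11839.471; standard quotas: Dorne 0.851, Eskel 3.854, Harke 2.141, Carrow 9.440, Galen 8.746, Arden 3.433, Brisco 5.535.
Rounding to the nearest integer gives Dorne 1, Eskel 4, Harke 2, Carrow 9, Galen 9, Arden 3, Brisco 6 — total 34, matching the house size, so no adjustment is needed.

Dorne: 1; Eskel: 4; Harke: 2; Carrow: 9; Galen: 9; Arden: 3; Brisco: 6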